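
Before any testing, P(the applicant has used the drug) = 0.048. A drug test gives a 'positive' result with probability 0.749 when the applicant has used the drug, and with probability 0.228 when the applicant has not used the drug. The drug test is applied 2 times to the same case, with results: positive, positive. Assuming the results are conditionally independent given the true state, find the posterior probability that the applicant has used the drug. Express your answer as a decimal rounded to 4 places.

Posterior P(H) ≈ 0.3524

With H the event that the applicant has used the drug, the joint likelihood of the observed sequence is P(data|H) = 0.749·0.749 = 0.56100 and P(data|¬H) = 0.228·0.228 = 0.051984.
Bayes: P(H|data) = 0.048·0.56100 / (0.048·0.56100 + 0.952·0.051984) = 0.026928/0.076417 = 0.3524.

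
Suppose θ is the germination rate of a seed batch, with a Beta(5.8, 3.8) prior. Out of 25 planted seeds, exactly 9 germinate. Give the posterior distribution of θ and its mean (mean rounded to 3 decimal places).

Observing 9 successes and 16 failures updates Beta(5.8, 3.8) by adding the success and failure counts to the two shape parameters: α = 5.8+9 = 14.8, β = 3.8+16 = 19.8.
E[θ | data] = 14.8/(14.8+19.8) = 0.428.

Posterior: Beta(14.8, 19.8); mean ≈ 0.428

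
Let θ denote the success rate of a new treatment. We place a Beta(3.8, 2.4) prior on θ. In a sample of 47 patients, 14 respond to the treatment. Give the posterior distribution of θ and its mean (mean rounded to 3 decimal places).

Posterior: Beta(17.8, 35.4); mean ≈ 0.335

Observing 14 successes and 33 failures updates Beta(3.8, 2.4) by adding the success and failure counts to the two shape parameters: α = 3.8+14 = 17.8, β = 2.4+33 = 35.4.
Posterior mean = α/(α+β) = 17.8/53.2 = 0.335.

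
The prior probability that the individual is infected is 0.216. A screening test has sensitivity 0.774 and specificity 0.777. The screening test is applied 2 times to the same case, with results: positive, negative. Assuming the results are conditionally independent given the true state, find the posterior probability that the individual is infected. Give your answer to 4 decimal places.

With H the event that the individual is infected, the joint likelihood of the observed sequence is P(data|H) = 0.774·0.226 = 0.17492 and P(data|¬H) = 0.223·0.777 = 0.17327.
Bayes: P(H|data) = 0.216·0.17492 / (0.216·0.17492 + 0.784·0.17327) = 0.037784/0.17363 = 0.2176.

Posterior P(H) ≈ 0.2176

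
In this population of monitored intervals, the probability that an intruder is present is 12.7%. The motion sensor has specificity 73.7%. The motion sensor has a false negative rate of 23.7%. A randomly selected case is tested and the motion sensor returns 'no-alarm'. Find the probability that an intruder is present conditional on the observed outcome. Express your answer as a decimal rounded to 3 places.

Write H for 'an intruder is present'. Prior odds H:¬H = 0.127/0.873 = 0.14548. For the 'no-alarm' outcome, the likelihood ratio is 0.237/0.737 = 0.32157.
Posterior odds = 0.14548 × 0.32157 = 0.046781, so P(H|E) = 0.046781/(1+0.046781) = 0.045.

P(H | E) ≈ 0.045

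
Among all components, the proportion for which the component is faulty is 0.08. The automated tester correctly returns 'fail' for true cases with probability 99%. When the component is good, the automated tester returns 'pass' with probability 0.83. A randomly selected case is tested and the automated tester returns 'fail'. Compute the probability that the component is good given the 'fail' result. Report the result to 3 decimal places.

Write H for 'the component is faulty'. Prior odds H:¬H = 0.08/0.92 = 0.086957. For the 'fail' outcome, the likelihood ratio is 0.99/0.17 = 5.8235.
Posterior odds = 0.086957 × 5.8235 = 0.50639, so P(H|E) = 0.50639/(1+0.50639) = 0.336. Then P(¬H|E) = 1 − 0.336 = 0.664.

P(¬H | E) ≈ 0.664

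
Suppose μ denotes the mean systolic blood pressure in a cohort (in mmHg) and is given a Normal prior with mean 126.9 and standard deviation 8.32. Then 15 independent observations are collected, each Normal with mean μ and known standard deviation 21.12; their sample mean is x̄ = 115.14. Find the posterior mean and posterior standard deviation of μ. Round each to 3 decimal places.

Posterior mean ≈ 118.674; posterior SD ≈ 4.561

Prior precision 1/τ₀² = 1/8.32² = 0.0144462; data precision n/σ² = 15/21.12² = 0.0336282.
Posterior precision = 0.0144462 + 0.0336282 = 0.0480744, giving posterior SD = 1/√0.0480744 = 4.561.
Posterior mean = (0.0144462·126.9 + 0.0336282·115.14) / 0.0480744 = 118.674.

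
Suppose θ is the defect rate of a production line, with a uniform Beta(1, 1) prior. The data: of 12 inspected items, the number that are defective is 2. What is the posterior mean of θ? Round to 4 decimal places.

The binomial likelihood is conjugate to the Beta prior: with 2 successes and 10 failures, the posterior is Beta(1+2, 1+10) = Beta(3, 11).
E[θ | data] = 3/(3+11) = 0.2143.

Posterior mean ≈ 0.2143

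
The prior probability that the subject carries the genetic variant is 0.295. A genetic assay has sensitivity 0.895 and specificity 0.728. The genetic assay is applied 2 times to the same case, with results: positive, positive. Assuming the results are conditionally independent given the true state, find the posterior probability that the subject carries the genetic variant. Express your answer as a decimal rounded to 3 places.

With H the event that the subject carries the genetic variant, the joint likelihood of the observed sequence is P(data|H) = 0.895·0.895 = 0.80102 and P(data|¬H) = 0.272·0.272 = 0.073984.
Bayes: P(H|data) = 0.295·0.80102 / (0.295·0.80102 + 0.705·0.073984) = 0.23630/0.28846 = 0.8192.

Posterior P(H) ≈ 0.819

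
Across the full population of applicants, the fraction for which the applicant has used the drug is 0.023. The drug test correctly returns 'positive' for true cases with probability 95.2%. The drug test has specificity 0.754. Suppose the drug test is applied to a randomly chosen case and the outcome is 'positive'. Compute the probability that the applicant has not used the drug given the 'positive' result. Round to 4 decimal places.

P(¬H | E) ≈ 0.9165

Write H for 'the applicant has used the drug'. Prior odds H:¬H = 0.023/0.977 = 0.023541. For the 'positive' outcome, the likelihood ratio is 0.952/0.246 = 3.8699.
Posterior odds = 0.023541 × 3.8699 = 0.091104, so P(H|E) = 0.091104/(1+0.091104) = 0.0835. Then P(¬H|E) = 1 − 0.0835 = 0.9165.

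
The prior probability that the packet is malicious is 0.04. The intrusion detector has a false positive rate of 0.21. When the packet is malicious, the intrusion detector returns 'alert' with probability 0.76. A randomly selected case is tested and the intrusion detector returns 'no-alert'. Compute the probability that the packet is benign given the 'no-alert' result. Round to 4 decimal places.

P(¬H | E) ≈ 0.9875

Let H be the event that the packet is malicious. P(H) = 0.04, so P(¬H) = 0.96. With E the 'no-alert' result, P(E|H) = 0.24 and P(E|¬H) = 0.79.
P(E) = 0.24·0.04 + 0.79·0.96 = 0.0096000 + 0.75840 = 0.76800.
By Bayes' theorem, P(H|E) = 0.0096000 / 0.76800 = 0.0125. Hence P(¬H|E) = 1 − 0.0125 = 0.9875.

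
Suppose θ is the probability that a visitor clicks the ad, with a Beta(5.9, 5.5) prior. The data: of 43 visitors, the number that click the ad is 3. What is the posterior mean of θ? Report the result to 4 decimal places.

Posterior mean ≈ 0.1636

The binomial likelihood is conjugate to the Beta prior: with 3 successes and 40 failures, the posterior is Beta(5.9+3, 5.5+40) = Beta(8.9, 45.5).
E[θ | data] = 8.9/(8.9+45.5) = 0.1636.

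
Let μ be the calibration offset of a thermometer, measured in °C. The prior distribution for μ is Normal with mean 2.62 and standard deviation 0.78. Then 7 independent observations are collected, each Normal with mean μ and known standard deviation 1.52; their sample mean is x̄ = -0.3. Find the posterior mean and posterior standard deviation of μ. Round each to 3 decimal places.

Posterior mean ≈ 0.727; posterior SD ≈ 0.463

Prior precision 1/τ₀² = 1/0.78² = 1.64366; data precision n/σ² = 7/1.52² = 3.02978.
Posterior precision = 1.64366 + 3.02978 = 4.67343, giving posterior SD = 1/√4.67343 = 0.463.
Posterior mean = (1.64366·2.62 + 3.02978·-0.3) / 4.67343 = 0.727.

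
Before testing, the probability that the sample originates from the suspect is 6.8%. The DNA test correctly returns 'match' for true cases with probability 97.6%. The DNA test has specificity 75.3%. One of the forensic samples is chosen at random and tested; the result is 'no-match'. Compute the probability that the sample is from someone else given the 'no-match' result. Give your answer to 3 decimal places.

P(¬H | E) ≈ 0.998

Let H be the event that the sample originates from the suspect. P(H) = 0.068, so P(¬H) = 0.932. With E the 'no-match' result, P(E|H) = 0.024 and P(E|¬H) = 0.753.
P(E) = 0.024·0.068 + 0.753·0.932 = 0.0016320 + 0.70180 = 0.70343.
By Bayes' theorem, P(H|E) = 0.0016320 / 0.70343 = 0.002. Hence P(¬H|E) = 1 − 0.002 = 0.998.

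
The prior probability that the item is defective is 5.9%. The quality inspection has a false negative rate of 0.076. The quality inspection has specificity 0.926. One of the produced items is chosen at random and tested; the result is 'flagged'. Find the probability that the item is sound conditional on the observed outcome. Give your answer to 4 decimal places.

Let H be the event that the item is defective. P(H) = 0.059, so P(¬H) = 0.941. With E the 'flagged' result, P(E|H) = 0.924 and P(E|¬H) = 0.074.
P(E) = 0.924·0.059 + 0.074·0.941 = 0.054516 + 0.069634 = 0.12415.
By Bayes' theorem, P(H|E) = 0.054516 / 0.12415 = 0.4391. Hence P(¬H|E) = 1 − 0.4391 = 0.5609.

P(¬H | E) ≈ 0.5609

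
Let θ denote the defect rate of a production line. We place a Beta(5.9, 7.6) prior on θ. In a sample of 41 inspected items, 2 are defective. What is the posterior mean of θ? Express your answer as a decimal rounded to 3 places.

The binomial likelihood is conjugate to the Beta prior: with 2 successes and 39 failures, the posterior is Beta(5.9+2, 7.6+39) = Beta(7.9, 46.6).
Posterior mean = α/(α+β) = 7.9/54.5 = 0.145.

Posterior mean ≈ 0.145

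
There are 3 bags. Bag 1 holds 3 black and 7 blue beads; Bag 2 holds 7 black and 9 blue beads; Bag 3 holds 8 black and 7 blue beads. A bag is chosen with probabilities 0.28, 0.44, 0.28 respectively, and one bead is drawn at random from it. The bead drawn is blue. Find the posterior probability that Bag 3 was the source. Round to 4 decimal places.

Posterior probability ≈ 0.2276

Tabulate prior·likelihood by source: [1] prior 0.28, lik 0.7, product 0.1960; [2] prior 0.44, lik 0.5625, product 0.2475; [3] prior 0.28, lik 0.4667, product 0.1307.
Normalizing constant = 0.57417; the posterior for Bag 3 is its product over the sum, 0.1307/0.57417 = 0.2276.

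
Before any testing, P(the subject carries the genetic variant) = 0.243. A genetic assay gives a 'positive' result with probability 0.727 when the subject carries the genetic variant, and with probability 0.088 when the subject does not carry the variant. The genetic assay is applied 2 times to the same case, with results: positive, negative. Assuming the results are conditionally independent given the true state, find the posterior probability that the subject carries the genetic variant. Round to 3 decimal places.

Posterior P(H) ≈ 0.443

Let H be the event that the subject carries the genetic variant; start with P(H) = 0.243. P('positive'|H) = 0.727, P('positive'|¬H) = 0.088.
Update on result 1 ('positive'): P(H) ← 0.727·0.2430 / (0.727·0.2430 + 0.088·0.7570) = 0.17666/0.24328 = 0.7262.
Update on result 2 ('negative'): P(H) ← 0.273·0.7262 / (0.273·0.7262 + 0.912·0.2738) = 0.19825/0.44798 = 0.4425.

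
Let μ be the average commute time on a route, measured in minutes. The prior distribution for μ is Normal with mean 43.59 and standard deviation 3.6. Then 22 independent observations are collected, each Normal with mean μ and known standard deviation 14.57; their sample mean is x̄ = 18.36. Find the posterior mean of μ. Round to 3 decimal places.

With known σ, the Normal prior is conjugate. Weight on the data is w = (n/σ²)/(n/σ² + 1/τ₀²) = 0.103634/(0.103634+0.0771605) = 0.57322.
Posterior mean = w·x̄ + (1−w)·μ₀ = 0.57322·18.36 + 0.42678·43.59 = 29.128.

Posterior mean ≈ 29.128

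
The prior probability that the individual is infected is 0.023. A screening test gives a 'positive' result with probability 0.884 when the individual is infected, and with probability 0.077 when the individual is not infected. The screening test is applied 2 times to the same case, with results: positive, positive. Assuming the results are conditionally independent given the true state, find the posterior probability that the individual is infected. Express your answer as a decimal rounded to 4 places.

Let H be the event that the individual is infected; start with P(H) = 0.023. P('positive'|H) = 0.884, P('positive'|¬H) = 0.077.
Update on result 1 ('positive'): P(H) ← 0.884·0.0230 / (0.884·0.0230 + 0.077·0.9770) = 0.020332/0.095561 = 0.2128.
Update on result 2 ('positive'): P(H) ← 0.884·0.2128 / (0.884·0.2128 + 0.077·0.7872) = 0.18808/0.24870 = 0.7563.

Posterior P(H) ≈ 0.7563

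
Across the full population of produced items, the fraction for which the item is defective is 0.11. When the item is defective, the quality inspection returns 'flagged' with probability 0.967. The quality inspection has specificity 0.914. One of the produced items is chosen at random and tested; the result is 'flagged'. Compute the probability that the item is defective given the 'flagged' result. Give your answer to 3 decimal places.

Let H be the event that the item is defective. P(H) = 0.11, so P(¬H) = 0.89. With E the 'flagged' result, P(E|H) = 0.967 and P(E|¬H) = 0.086.
P(E) = 0.967·0.11 + 0.086·0.89 = 0.10637 + 0.076540 = 0.18291.
By Bayes' theorem, P(H|E) = 0.10637 / 0.18291 = 0.582.

P(H | E) ≈ 0.582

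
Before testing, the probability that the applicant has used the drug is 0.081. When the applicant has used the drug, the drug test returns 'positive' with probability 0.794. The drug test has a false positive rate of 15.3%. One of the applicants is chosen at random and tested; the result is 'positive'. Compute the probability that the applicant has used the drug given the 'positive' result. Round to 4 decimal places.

P(H | E) ≈ 0.3138

Let H be the event that the applicant has used the drug. P(H) = 0.081, so P(¬H) = 0.919. With E the 'positive' result, P(E|H) = 0.794 and P(E|¬H) = 0.153.
P(E) = 0.794·0.081 + 0.153·0.919 = 0.064314 + 0.14061 = 0.20492.
By Bayes' theorem, P(H|E) = 0.064314 / 0.20492 = 0.3138.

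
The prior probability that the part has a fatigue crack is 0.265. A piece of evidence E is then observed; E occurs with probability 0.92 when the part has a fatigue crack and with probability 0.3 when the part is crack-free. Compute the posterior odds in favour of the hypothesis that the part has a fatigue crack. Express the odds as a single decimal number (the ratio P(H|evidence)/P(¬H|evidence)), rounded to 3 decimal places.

Posterior odds ≈ 1.106

Prior odds = 0.265/(1−0.265) = 0.36054.
Likelihood ratio for E = 0.92/0.3 = 3.0667.
Posterior odds = prior odds × LR = 1.1057.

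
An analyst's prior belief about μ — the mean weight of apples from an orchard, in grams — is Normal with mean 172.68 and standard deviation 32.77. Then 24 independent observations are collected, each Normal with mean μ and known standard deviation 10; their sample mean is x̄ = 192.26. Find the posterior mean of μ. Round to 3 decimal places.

Posterior mean ≈ 192.184

With known σ, the Normal prior is conjugate. Weight on the data is w = (n/σ²)/(n/σ² + 1/τ₀²) = 0.240000/(0.240000+0.00093121) = 0.99613.
Posterior mean = w·x̄ + (1−w)·μ₀ = 0.99613·192.26 + 0.0038650·172.68 = 192.184.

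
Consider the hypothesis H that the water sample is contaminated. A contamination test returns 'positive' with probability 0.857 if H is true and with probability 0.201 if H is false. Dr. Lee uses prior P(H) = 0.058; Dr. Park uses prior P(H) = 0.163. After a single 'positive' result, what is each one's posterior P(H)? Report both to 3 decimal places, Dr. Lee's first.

The likelihood ratio for a 'positive' result is 0.857/0.201 = 4.2637.
Dr. Lee: prior odds 0.058/0.942 = 0.061571; posterior odds 0.26252; posterior probability 0.208.
Dr. Park: prior odds 0.163/0.837 = 0.19474; posterior odds 0.83032; posterior probability 0.454.

Dr. Lee: 0.208; Dr. Park: 0.454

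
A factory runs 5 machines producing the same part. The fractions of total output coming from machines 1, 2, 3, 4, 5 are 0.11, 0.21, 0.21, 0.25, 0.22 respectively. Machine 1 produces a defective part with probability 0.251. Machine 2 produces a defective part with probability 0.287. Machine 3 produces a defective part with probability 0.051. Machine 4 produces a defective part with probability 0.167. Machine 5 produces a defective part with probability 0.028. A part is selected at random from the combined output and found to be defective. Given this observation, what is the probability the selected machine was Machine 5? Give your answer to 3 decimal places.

Posterior probability ≈ 0.042

Tabulate prior·likelihood by source: [1] prior 0.11, lik 0.251, product 0.02761; [2] prior 0.21, lik 0.287, product 0.06027; [3] prior 0.21, lik 0.051, product 0.01071; [4] prior 0.25, lik 0.167, product 0.04175; [5] prior 0.22, lik 0.028, product 0.006160.
Normalizing constant = 0.14650; the posterior for Machine 5 is its product over the sum, 0.006160/0.14650 = 0.042.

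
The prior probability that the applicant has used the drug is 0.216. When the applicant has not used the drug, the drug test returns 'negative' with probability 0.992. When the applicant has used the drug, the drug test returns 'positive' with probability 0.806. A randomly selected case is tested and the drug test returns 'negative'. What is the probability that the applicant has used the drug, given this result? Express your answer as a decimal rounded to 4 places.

Write H for 'the applicant has used the drug'. Prior odds H:¬H = 0.216/0.784 = 0.27551. For the 'negative' outcome, the likelihood ratio is 0.194/0.992 = 0.19556.
Posterior odds = 0.27551 × 0.19556 = 0.053880, so P(H|E) = 0.053880/(1+0.053880) = 0.0511.

P(H | E) ≈ 0.0511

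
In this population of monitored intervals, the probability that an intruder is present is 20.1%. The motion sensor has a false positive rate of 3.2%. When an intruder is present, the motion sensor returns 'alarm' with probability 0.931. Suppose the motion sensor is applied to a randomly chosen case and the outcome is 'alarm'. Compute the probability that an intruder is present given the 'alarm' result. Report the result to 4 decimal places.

P(H | E) ≈ 0.8798

Let H be the event that an intruder is present. P(H) = 0.201, so P(¬H) = 0.799. With E the 'alarm' result, P(E|H) = 0.931 and P(E|¬H) = 0.032.
P(E) = 0.931·0.201 + 0.032·0.799 = 0.18713 + 0.025568 = 0.21270.
By Bayes' theorem, P(H|E) = 0.18713 / 0.21270 = 0.8798.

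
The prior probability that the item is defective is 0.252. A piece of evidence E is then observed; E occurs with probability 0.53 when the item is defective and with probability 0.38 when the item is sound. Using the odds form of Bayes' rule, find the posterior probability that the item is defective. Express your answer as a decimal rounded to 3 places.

Prior odds = 0.252/(1−0.252) = 0.33690.
Likelihood ratio for E = 0.53/0.38 = 1.3947.
Posterior odds = prior odds × LR = 0.46988.
Posterior probability = odds/(1+odds) = 0.46988/1.4699 = 0.320.

Posterior probability ≈ 0.320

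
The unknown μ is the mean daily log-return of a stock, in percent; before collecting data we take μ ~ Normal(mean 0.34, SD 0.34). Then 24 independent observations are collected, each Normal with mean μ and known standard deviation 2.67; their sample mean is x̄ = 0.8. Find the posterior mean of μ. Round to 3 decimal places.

Prior precision 1/τ₀² = 1/0.34² = 8.65052; data precision n/σ² = 24/2.67² = 3.36658.
Posterior precision = 8.65052 + 3.36658 = 12.0171.
Posterior mean = (8.65052·0.34 + 3.36658·0.8) / 12.0171 = 0.469.

Posterior mean ≈ 0.469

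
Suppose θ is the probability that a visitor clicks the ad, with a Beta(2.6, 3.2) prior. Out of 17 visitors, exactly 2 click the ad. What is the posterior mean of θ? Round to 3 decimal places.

Observing 2 successes and 15 failures updates Beta(2.6, 3.2) by adding the success and failure counts to the two shape parameters: α = 2.6+2 = 4.6, β = 3.2+15 = 18.2.
E[θ | data] = 4.6/(4.6+18.2) = 0.202.

Posterior mean ≈ 0.202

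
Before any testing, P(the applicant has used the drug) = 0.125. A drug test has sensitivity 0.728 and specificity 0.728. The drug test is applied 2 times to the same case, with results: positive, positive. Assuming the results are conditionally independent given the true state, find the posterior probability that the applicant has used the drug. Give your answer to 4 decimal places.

With H the event that the applicant has used the drug, the joint likelihood of the observed sequence is P(data|H) = 0.728·0.728 = 0.52998 and P(data|¬H) = 0.272·0.272 = 0.073984.
Bayes: P(H|data) = 0.125·0.52998 / (0.125·0.52998 + 0.875·0.073984) = 0.066248/0.13098 = 0.5058.

Posterior P(H) ≈ 0.5058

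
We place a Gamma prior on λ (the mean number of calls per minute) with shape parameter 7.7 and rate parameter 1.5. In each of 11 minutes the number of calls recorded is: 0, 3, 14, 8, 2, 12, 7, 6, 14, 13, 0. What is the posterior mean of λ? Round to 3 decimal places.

The Poisson likelihood adds the total count to the shape and the number of exposure periods to the rate. Here ∑xᵢ = 79 and n = 11, so shape 7.7→86.7 and rate 1.5→12.5.
E[λ | data] = 86.7/12.5 = 6.936.

Posterior mean ≈ 6.936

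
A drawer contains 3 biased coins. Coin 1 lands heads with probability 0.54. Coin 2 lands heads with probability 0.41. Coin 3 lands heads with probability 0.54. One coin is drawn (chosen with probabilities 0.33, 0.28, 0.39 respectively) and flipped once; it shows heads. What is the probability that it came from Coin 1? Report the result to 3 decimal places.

P(heads|C1) = 0.54; P(heads|C2) = 0.41; P(heads|C3) = 0.54.
Prior × likelihood for each source: 0.33·0.54=0.1782, 0.28·0.41=0.1148, 0.39·0.54=0.2106. Summing gives P(heads) = 0.50360.
P(Coin 1 | heads) = 0.1782 / 0.50360 = 0.354.

Posterior probability ≈ 0.354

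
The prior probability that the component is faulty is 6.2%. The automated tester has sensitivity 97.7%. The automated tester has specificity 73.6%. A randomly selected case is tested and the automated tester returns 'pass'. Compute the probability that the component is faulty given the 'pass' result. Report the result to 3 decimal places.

P(H | E) ≈ 0.002

Write H for 'the component is faulty'. Prior odds H:¬H = 0.062/0.938 = 0.066098. For the 'pass' outcome, the likelihood ratio is 0.023/0.736 = 0.031250.
Posterior odds = 0.066098 × 0.031250 = 0.0020656, so P(H|E) = 0.0020656/(1+0.0020656) = 0.002.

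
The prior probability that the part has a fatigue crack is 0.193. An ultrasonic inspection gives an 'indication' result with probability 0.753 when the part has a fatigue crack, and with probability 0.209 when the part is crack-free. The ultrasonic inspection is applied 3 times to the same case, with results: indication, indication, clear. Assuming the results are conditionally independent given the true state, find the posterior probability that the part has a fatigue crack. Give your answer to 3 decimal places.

Let H be the event that the part has a fatigue crack; start with P(H) = 0.193. P('indication'|H) = 0.753, P('indication'|¬H) = 0.209.
Update on result 1 ('indication'): P(H) ← 0.753·0.1930 / (0.753·0.1930 + 0.209·0.8070) = 0.14533/0.31399 = 0.4628.
Update on result 2 ('indication'): P(H) ← 0.753·0.4628 / (0.753·0.4628 + 0.209·0.5372) = 0.34852/0.46079 = 0.7564.
Update on result 3 ('clear'): P(H) ← 0.247·0.7564 / (0.247·0.7564 + 0.791·0.2436) = 0.18682/0.37954 = 0.4922.

Posterior P(H) ≈ 0.492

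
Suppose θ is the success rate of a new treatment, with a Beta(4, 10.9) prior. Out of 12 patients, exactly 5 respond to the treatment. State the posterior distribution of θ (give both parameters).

The binomial likelihood is conjugate to the Beta prior: with 5 successes and 7 failures, the posterior is Beta(4+5, 10.9+7) = Beta(9, 17.9).

Posterior: Beta(9, 17.9)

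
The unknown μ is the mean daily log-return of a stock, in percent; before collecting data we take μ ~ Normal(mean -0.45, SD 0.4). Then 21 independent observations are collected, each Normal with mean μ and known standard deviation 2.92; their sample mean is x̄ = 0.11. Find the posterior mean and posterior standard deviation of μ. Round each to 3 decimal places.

Prior precision 1/τ₀² = 1/0.4² = 6.25000; data precision n/σ² = 21/2.92² = 2.46294.
Posterior precision = 6.25000 + 2.46294 = 8.71294, giving posterior SD = 1/√8.71294 = 0.339.
Posterior mean = (6.25000·-0.45 + 2.46294·0.11) / 8.71294 = -0.292.

Posterior mean ≈ -0.292; posterior SD ≈ 0.339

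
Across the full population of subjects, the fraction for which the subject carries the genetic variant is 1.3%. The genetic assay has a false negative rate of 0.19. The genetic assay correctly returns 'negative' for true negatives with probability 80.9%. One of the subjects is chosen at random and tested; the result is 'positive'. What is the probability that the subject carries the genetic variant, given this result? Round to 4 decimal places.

Let H be the event that the subject carries the genetic variant. P(H) = 0.013, so P(¬H) = 0.987. With E the 'positive' result, P(E|H) = 0.81 and P(E|¬H) = 0.191.
P(E) = 0.81·0.013 + 0.191·0.987 = 0.010530 + 0.18852 = 0.19905.
By Bayes' theorem, P(H|E) = 0.010530 / 0.19905 = 0.0529.

P(H | E) ≈ 0.0529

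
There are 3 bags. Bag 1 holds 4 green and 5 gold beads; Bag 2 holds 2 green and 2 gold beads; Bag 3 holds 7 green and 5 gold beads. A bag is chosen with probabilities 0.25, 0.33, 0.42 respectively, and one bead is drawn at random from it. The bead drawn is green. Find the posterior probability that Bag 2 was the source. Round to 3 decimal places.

Posterior probability ≈ 0.317

P(green|Bag 1) = 0.4444; P(green|Bag 2) = 0.5; P(green|Bag 3) = 0.5833.
Prior × likelihood for each source: 0.25·0.4444=0.1111, 0.33·0.5=0.1650, 0.42·0.5833=0.2450. Summing gives P(green) = 0.52111.
P(Bag 2 | green) = 0.1650 / 0.52111 = 0.317.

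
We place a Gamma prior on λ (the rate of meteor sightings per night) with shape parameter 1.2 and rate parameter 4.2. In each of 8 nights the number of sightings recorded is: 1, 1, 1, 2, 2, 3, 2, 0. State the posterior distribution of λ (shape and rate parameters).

Total count ∑xᵢ = 12 over n = 8 nights.
Gamma is conjugate to the Poisson likelihood: posterior is Gamma(shape = 1.2+12 = 13.2, rate = 4.2+8 = 12.2).

Posterior: Gamma(shape=13.2, rate=12.2)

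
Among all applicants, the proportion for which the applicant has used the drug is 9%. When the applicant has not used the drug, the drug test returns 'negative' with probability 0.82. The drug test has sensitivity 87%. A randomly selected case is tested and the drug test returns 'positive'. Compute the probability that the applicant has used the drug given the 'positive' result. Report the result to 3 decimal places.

Write H for 'the applicant has used the drug'. Prior odds H:¬H = 0.09/0.91 = 0.098901. For the 'positive' outcome, the likelihood ratio is 0.87/0.18 = 4.8333.
Posterior odds = 0.098901 × 4.8333 = 0.47802, so P(H|E) = 0.47802/(1+0.47802) = 0.323.

P(H | E) ≈ 0.323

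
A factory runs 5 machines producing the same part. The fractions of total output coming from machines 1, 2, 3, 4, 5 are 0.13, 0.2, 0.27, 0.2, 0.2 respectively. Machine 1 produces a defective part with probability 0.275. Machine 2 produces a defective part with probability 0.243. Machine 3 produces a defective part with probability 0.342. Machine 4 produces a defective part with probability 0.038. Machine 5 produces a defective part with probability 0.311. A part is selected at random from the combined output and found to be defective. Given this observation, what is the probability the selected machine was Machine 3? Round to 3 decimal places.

Tabulate prior·likelihood by source: [1] prior 0.13, lik 0.275, product 0.03575; [2] prior 0.2, lik 0.243, product 0.04860; [3] prior 0.27, lik 0.342, product 0.09234; [4] prior 0.2, lik 0.038, product 0.007600; [5] prior 0.2, lik 0.311, product 0.06220.
Normalizing constant = 0.24649; the posterior for Machine 3 is its product over the sum, 0.09234/0.24649 = 0.375.

Posterior probability ≈ 0.375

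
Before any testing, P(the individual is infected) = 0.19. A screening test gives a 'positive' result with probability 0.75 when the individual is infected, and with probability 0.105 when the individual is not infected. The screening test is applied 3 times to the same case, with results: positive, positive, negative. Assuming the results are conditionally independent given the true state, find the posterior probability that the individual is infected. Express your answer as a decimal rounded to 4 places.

Posterior P(H) ≈ 0.7697

With H the event that the individual is infected, the joint likelihood of the observed sequence is P(data|H) = 0.75·0.75·0.25 = 0.14062 and P(data|¬H) = 0.105·0.105·0.895 = 0.0098674.
Bayes: P(H|data) = 0.19·0.14062 / (0.19·0.14062 + 0.81·0.0098674) = 0.026719/0.034711 = 0.7697.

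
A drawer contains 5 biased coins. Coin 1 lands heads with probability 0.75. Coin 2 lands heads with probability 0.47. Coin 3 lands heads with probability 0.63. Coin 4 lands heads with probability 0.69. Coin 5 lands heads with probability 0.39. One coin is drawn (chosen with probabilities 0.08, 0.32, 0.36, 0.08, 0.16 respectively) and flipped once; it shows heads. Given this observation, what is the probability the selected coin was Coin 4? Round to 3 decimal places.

Posterior probability ≈ 0.099

P(heads|C1) = 0.75; P(heads|C2) = 0.47; P(heads|C3) = 0.63; P(heads|C4) = 0.69; P(heads|C5) = 0.39.
Prior × likelihood for each source: 0.08·0.75=0.06000, 0.32·0.47=0.1504, 0.36·0.63=0.2268, 0.08·0.69=0.05520, 0.16·0.39=0.06240. Summing gives P(heads) = 0.55480.
P(Coin 4 | heads) = 0.05520 / 0.55480 = 0.099.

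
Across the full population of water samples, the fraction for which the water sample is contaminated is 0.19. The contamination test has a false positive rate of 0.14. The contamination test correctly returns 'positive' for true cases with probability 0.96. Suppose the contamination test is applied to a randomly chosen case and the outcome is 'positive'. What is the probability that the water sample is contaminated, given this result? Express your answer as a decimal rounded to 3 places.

Let H be the event that the water sample is contaminated. P(H) = 0.19, so P(¬H) = 0.81. With E the 'positive' result, P(E|H) = 0.96 and P(E|¬H) = 0.14.
P(E) = 0.96·0.19 + 0.14·0.81 = 0.18240 + 0.11340 = 0.29580.
By Bayes' theorem, P(H|E) = 0.18240 / 0.29580 = 0.617.

P(H | E) ≈ 0.617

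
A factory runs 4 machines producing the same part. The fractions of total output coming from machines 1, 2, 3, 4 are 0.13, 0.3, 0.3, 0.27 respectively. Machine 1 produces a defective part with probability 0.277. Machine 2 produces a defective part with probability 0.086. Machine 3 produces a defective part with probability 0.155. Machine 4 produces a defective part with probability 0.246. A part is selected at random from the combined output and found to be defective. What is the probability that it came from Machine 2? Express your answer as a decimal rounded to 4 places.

P(defective|M1) = 0.277; P(defective|M2) = 0.086; P(defective|M3) = 0.155; P(defective|M4) = 0.246.
Prior × likelihood for each source: 0.13·0.277=0.03601, 0.3·0.086=0.02580, 0.3·0.155=0.04650, 0.27·0.246=0.06642. Summing gives P(defective) = 0.17473.
P(Machine 2 | defective) = 0.02580 / 0.17473 = 0.1477.

Posterior probability ≈ 0.1477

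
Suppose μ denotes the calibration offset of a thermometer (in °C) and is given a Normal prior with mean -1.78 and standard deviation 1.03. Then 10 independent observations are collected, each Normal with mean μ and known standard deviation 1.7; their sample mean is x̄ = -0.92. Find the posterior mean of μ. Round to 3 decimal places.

With known σ, the Normal prior is conjugate. Weight on the data is w = (n/σ²)/(n/σ² + 1/τ₀²) = 3.46021/(3.46021+0.942596) = 0.78591.
Posterior mean = w·x̄ + (1−w)·μ₀ = 0.78591·-0.92 + 0.21409·-1.78 = -1.104.

Posterior mean ≈ -1.104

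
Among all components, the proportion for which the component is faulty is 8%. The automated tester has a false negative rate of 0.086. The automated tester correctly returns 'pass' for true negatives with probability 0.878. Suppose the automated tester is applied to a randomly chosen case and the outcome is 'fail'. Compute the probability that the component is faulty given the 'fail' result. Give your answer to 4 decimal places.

P(H | E) ≈ 0.3945

Let H be the event that the component is faulty. P(H) = 0.08, so P(¬H) = 0.92. With E the 'fail' result, P(E|H) = 0.914 and P(E|¬H) = 0.122.
P(E) = 0.914·0.08 + 0.122·0.92 = 0.073120 + 0.11224 = 0.18536.
By Bayes' theorem, P(H|E) = 0.073120 / 0.18536 = 0.3945.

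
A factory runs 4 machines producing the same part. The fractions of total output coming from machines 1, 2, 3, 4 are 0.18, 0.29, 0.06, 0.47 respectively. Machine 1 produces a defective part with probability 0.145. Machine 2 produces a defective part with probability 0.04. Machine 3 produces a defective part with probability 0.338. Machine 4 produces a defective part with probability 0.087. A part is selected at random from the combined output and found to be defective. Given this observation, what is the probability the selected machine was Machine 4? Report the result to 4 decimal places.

P(defective|M1) = 0.145; P(defective|M2) = 0.04; P(defective|M3) = 0.338; P(defective|M4) = 0.087.
Prior × likelihood for each source: 0.18·0.145=0.02610, 0.29·0.04=0.01160, 0.06·0.338=0.02028, 0.47·0.087=0.04089. Summing gives P(defective) = 0.098870.
P(Machine 4 | defective) = 0.04089 / 0.098870 = 0.4136.

Posterior probability ≈ 0.4136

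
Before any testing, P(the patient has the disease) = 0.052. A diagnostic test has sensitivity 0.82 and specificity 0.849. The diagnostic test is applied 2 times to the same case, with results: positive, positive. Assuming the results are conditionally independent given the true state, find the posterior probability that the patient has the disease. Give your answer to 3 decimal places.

Posterior P(H) ≈ 0.618

With H the event that the patient has the disease, the joint likelihood of the observed sequence is P(data|H) = 0.82·0.82 = 0.67240 and P(data|¬H) = 0.151·0.151 = 0.022801.
Bayes: P(H|data) = 0.052·0.67240 / (0.052·0.67240 + 0.948·0.022801) = 0.034965/0.056580 = 0.6180.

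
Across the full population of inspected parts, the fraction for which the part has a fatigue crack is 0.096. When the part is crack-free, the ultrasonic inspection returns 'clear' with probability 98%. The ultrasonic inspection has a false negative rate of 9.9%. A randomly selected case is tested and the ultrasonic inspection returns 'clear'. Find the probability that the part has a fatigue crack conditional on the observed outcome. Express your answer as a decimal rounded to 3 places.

P(H | E) ≈ 0.011

Write H for 'the part has a fatigue crack'. Prior odds H:¬H = 0.096/0.904 = 0.10619. For the 'clear' outcome, the likelihood ratio is 0.099/0.98 = 0.10102.
Posterior odds = 0.10619 × 0.10102 = 0.010728, so P(H|E) = 0.010728/(1+0.010728) = 0.011.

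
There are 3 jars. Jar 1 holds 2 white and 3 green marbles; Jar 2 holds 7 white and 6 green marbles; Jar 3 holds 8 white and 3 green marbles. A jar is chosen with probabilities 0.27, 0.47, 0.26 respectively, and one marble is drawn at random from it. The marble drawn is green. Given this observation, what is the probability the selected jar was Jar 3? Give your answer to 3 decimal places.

Tabulate prior·likelihood by source: [1] prior 0.27, lik 0.6, product 0.1620; [2] prior 0.47, lik 0.4615, product 0.2169; [3] prior 0.26, lik 0.2727, product 0.07091.
Normalizing constant = 0.44983; the posterior for Jar 3 is its product over the sum, 0.07091/0.44983 = 0.158.

Posterior probability ≈ 0.158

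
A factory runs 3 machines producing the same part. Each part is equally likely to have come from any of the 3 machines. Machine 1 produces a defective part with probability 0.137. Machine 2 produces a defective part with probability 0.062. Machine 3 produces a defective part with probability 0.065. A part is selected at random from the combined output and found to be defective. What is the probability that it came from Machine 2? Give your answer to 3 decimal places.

Posterior probability ≈ 0.235

Tabulate prior·likelihood by source: [1] prior 0.333333, lik 0.137, product 0.04567; [2] prior 0.333333, lik 0.062, product 0.02067; [3] prior 0.333333, lik 0.065, product 0.02167.
Normalizing constant = 0.088000; the posterior for Machine 2 is its product over the sum, 0.02067/0.088000 = 0.235.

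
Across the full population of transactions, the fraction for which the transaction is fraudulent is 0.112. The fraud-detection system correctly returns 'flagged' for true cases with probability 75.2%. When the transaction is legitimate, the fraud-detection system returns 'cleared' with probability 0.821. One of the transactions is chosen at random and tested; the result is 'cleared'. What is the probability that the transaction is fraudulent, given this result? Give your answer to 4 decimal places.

Let H be the event that the transaction is fraudulent. P(H) = 0.112, so P(¬H) = 0.888. With E the 'cleared' result, P(E|H) = 0.248 and P(E|¬H) = 0.821.
P(E) = 0.248·0.112 + 0.821·0.888 = 0.027776 + 0.72905 = 0.75682.
By Bayes' theorem, P(H|E) = 0.027776 / 0.75682 = 0.0367.

P(H | E) ≈ 0.0367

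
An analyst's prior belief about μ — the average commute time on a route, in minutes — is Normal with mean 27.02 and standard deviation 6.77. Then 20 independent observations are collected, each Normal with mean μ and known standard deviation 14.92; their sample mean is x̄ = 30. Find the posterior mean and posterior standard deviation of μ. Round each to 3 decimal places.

Posterior mean ≈ 29.418; posterior SD ≈ 2.993

With known σ, the Normal prior is conjugate. Weight on the data is w = (n/σ²)/(n/σ² + 1/τ₀²) = 0.0898447/(0.0898447+0.0218184) = 0.80461.
Posterior mean = w·x̄ + (1−w)·μ₀ = 0.80461·30 + 0.19539·27.02 = 29.418. Posterior variance = 1/(0.0898447+0.0218184) = 8.95551, so SD = 2.993.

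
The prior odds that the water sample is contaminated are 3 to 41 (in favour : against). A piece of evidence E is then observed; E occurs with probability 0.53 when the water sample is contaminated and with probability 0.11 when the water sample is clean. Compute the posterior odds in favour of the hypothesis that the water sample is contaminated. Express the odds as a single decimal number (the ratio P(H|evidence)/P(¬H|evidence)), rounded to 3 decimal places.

Posterior odds ≈ 0.353

Prior odds = 3/41 = 0.073171.
Likelihood ratio for E = 0.53/0.11 = 4.8182.
Posterior odds = prior odds × LR = 0.35255.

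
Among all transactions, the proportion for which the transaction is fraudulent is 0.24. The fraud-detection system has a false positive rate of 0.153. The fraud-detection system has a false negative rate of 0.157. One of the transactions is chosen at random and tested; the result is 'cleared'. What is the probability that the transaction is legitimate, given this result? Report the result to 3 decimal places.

Let H be the event that the transaction is fraudulent. P(H) = 0.24, so P(¬H) = 0.76. With E the 'cleared' result, P(E|H) = 0.157 and P(E|¬H) = 0.847.
P(E) = 0.157·0.24 + 0.847·0.76 = 0.037680 + 0.64372 = 0.68140.
By Bayes' theorem, P(H|E) = 0.037680 / 0.68140 = 0.055. Hence P(¬H|E) = 1 − 0.055 = 0.945.

P(¬H | E) ≈ 0.945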